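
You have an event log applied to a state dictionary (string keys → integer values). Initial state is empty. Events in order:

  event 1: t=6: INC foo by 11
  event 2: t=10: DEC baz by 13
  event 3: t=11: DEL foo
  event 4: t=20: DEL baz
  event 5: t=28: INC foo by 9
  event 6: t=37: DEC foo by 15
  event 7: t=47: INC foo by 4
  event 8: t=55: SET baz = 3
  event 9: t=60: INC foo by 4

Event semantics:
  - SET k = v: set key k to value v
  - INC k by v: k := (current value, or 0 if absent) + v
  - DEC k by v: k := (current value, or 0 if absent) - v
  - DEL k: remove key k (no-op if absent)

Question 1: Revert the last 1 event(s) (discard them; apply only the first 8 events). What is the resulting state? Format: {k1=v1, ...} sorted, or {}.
Answer: {baz=3, foo=-2}

Derivation:
Keep first 8 events (discard last 1):
  after event 1 (t=6: INC foo by 11): {foo=11}
  after event 2 (t=10: DEC baz by 13): {baz=-13, foo=11}
  after event 3 (t=11: DEL foo): {baz=-13}
  after event 4 (t=20: DEL baz): {}
  after event 5 (t=28: INC foo by 9): {foo=9}
  after event 6 (t=37: DEC foo by 15): {foo=-6}
  after event 7 (t=47: INC foo by 4): {foo=-2}
  after event 8 (t=55: SET baz = 3): {baz=3, foo=-2}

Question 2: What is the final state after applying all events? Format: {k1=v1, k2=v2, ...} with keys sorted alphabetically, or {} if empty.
Answer: {baz=3, foo=2}

Derivation:
  after event 1 (t=6: INC foo by 11): {foo=11}
  after event 2 (t=10: DEC baz by 13): {baz=-13, foo=11}
  after event 3 (t=11: DEL foo): {baz=-13}
  after event 4 (t=20: DEL baz): {}
  after event 5 (t=28: INC foo by 9): {foo=9}
  after event 6 (t=37: DEC foo by 15): {foo=-6}
  after event 7 (t=47: INC foo by 4): {foo=-2}
  after event 8 (t=55: SET baz = 3): {baz=3, foo=-2}
  after event 9 (t=60: INC foo by 4): {baz=3, foo=2}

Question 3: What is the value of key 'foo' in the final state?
Answer: 2

Derivation:
Track key 'foo' through all 9 events:
  event 1 (t=6: INC foo by 11): foo (absent) -> 11
  event 2 (t=10: DEC baz by 13): foo unchanged
  event 3 (t=11: DEL foo): foo 11 -> (absent)
  event 4 (t=20: DEL baz): foo unchanged
  event 5 (t=28: INC foo by 9): foo (absent) -> 9
  event 6 (t=37: DEC foo by 15): foo 9 -> -6
  event 7 (t=47: INC foo by 4): foo -6 -> -2
  event 8 (t=55: SET baz = 3): foo unchanged
  event 9 (t=60: INC foo by 4): foo -2 -> 2
Final: foo = 2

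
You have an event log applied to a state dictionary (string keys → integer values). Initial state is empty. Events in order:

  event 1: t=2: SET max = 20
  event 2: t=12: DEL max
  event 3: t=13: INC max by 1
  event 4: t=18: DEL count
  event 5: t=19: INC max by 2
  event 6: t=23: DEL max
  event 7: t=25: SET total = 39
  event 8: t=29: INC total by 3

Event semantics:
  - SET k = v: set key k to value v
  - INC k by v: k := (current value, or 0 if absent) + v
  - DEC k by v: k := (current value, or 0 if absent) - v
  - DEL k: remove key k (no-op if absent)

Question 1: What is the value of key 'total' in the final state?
Track key 'total' through all 8 events:
  event 1 (t=2: SET max = 20): total unchanged
  event 2 (t=12: DEL max): total unchanged
  event 3 (t=13: INC max by 1): total unchanged
  event 4 (t=18: DEL count): total unchanged
  event 5 (t=19: INC max by 2): total unchanged
  event 6 (t=23: DEL max): total unchanged
  event 7 (t=25: SET total = 39): total (absent) -> 39
  event 8 (t=29: INC total by 3): total 39 -> 42
Final: total = 42

Answer: 42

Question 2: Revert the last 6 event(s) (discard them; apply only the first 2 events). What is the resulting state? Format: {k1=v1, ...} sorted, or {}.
Answer: {}

Derivation:
Keep first 2 events (discard last 6):
  after event 1 (t=2: SET max = 20): {max=20}
  after event 2 (t=12: DEL max): {}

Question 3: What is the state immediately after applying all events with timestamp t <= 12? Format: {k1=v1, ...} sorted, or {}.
Answer: {}

Derivation:
Apply events with t <= 12 (2 events):
  after event 1 (t=2: SET max = 20): {max=20}
  after event 2 (t=12: DEL max): {}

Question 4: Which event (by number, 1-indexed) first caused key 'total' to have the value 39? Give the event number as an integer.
Looking for first event where total becomes 39:
  event 7: total (absent) -> 39  <-- first match

Answer: 7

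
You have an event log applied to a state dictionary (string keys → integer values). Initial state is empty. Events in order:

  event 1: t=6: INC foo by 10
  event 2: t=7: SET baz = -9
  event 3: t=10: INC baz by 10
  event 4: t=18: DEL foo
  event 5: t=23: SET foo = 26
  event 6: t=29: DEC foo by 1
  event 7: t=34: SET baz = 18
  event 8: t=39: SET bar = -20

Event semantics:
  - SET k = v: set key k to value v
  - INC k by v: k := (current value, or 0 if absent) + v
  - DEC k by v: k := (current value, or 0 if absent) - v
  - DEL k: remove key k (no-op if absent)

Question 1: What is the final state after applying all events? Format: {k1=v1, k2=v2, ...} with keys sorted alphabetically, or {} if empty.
  after event 1 (t=6: INC foo by 10): {foo=10}
  after event 2 (t=7: SET baz = -9): {baz=-9, foo=10}
  after event 3 (t=10: INC baz by 10): {baz=1, foo=10}
  after event 4 (t=18: DEL foo): {baz=1}
  after event 5 (t=23: SET foo = 26): {baz=1, foo=26}
  after event 6 (t=29: DEC foo by 1): {baz=1, foo=25}
  after event 7 (t=34: SET baz = 18): {baz=18, foo=25}
  after event 8 (t=39: SET bar = -20): {bar=-20, baz=18, foo=25}

Answer: {bar=-20, baz=18, foo=25}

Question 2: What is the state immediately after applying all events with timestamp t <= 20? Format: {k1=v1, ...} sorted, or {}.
Answer: {baz=1}

Derivation:
Apply events with t <= 20 (4 events):
  after event 1 (t=6: INC foo by 10): {foo=10}
  after event 2 (t=7: SET baz = -9): {baz=-9, foo=10}
  after event 3 (t=10: INC baz by 10): {baz=1, foo=10}
  after event 4 (t=18: DEL foo): {baz=1}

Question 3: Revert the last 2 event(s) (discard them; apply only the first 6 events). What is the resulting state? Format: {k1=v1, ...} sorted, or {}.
Answer: {baz=1, foo=25}

Derivation:
Keep first 6 events (discard last 2):
  after event 1 (t=6: INC foo by 10): {foo=10}
  after event 2 (t=7: SET baz = -9): {baz=-9, foo=10}
  after event 3 (t=10: INC baz by 10): {baz=1, foo=10}
  after event 4 (t=18: DEL foo): {baz=1}
  after event 5 (t=23: SET foo = 26): {baz=1, foo=26}
  after event 6 (t=29: DEC foo by 1): {baz=1, foo=25}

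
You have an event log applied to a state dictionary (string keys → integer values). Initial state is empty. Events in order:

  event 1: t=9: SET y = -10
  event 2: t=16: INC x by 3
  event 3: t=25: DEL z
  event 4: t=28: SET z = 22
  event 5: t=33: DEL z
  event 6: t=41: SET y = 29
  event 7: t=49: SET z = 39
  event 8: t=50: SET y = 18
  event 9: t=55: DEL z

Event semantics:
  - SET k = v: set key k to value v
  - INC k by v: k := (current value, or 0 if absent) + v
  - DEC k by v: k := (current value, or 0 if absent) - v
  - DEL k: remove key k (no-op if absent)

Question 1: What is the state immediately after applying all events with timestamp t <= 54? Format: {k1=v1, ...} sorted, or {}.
Apply events with t <= 54 (8 events):
  after event 1 (t=9: SET y = -10): {y=-10}
  after event 2 (t=16: INC x by 3): {x=3, y=-10}
  after event 3 (t=25: DEL z): {x=3, y=-10}
  after event 4 (t=28: SET z = 22): {x=3, y=-10, z=22}
  after event 5 (t=33: DEL z): {x=3, y=-10}
  after event 6 (t=41: SET y = 29): {x=3, y=29}
  after event 7 (t=49: SET z = 39): {x=3, y=29, z=39}
  after event 8 (t=50: SET y = 18): {x=3, y=18, z=39}

Answer: {x=3, y=18, z=39}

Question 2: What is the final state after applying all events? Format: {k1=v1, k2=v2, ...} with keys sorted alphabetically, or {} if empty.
Answer: {x=3, y=18}

Derivation:
  after event 1 (t=9: SET y = -10): {y=-10}
  after event 2 (t=16: INC x by 3): {x=3, y=-10}
  after event 3 (t=25: DEL z): {x=3, y=-10}
  after event 4 (t=28: SET z = 22): {x=3, y=-10, z=22}
  after event 5 (t=33: DEL z): {x=3, y=-10}
  after event 6 (t=41: SET y = 29): {x=3, y=29}
  after event 7 (t=49: SET z = 39): {x=3, y=29, z=39}
  after event 8 (t=50: SET y = 18): {x=3, y=18, z=39}
  after event 9 (t=55: DEL z): {x=3, y=18}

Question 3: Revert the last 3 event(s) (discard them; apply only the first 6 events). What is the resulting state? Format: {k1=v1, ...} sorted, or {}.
Keep first 6 events (discard last 3):
  after event 1 (t=9: SET y = -10): {y=-10}
  after event 2 (t=16: INC x by 3): {x=3, y=-10}
  after event 3 (t=25: DEL z): {x=3, y=-10}
  after event 4 (t=28: SET z = 22): {x=3, y=-10, z=22}
  after event 5 (t=33: DEL z): {x=3, y=-10}
  after event 6 (t=41: SET y = 29): {x=3, y=29}

Answer: {x=3, y=29}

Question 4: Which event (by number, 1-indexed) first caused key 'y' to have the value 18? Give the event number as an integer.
Answer: 8

Derivation:
Looking for first event where y becomes 18:
  event 1: y = -10
  event 2: y = -10
  event 3: y = -10
  event 4: y = -10
  event 5: y = -10
  event 6: y = 29
  event 7: y = 29
  event 8: y 29 -> 18  <-- first match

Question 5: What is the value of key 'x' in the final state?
Track key 'x' through all 9 events:
  event 1 (t=9: SET y = -10): x unchanged
  event 2 (t=16: INC x by 3): x (absent) -> 3
  event 3 (t=25: DEL z): x unchanged
  event 4 (t=28: SET z = 22): x unchanged
  event 5 (t=33: DEL z): x unchanged
  event 6 (t=41: SET y = 29): x unchanged
  event 7 (t=49: SET z = 39): x unchanged
  event 8 (t=50: SET y = 18): x unchanged
  event 9 (t=55: DEL z): x unchanged
Final: x = 3

Answer: 3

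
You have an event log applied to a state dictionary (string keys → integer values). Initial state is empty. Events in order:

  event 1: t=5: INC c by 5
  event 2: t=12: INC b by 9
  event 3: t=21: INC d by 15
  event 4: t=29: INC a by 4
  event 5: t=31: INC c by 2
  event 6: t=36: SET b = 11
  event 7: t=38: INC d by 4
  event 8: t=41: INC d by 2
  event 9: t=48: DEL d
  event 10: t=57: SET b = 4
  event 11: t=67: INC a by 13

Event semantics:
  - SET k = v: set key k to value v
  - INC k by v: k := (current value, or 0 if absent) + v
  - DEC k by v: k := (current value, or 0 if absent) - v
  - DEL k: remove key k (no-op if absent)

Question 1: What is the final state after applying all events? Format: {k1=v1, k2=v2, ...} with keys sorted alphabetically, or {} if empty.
  after event 1 (t=5: INC c by 5): {c=5}
  after event 2 (t=12: INC b by 9): {b=9, c=5}
  after event 3 (t=21: INC d by 15): {b=9, c=5, d=15}
  after event 4 (t=29: INC a by 4): {a=4, b=9, c=5, d=15}
  after event 5 (t=31: INC c by 2): {a=4, b=9, c=7, d=15}
  after event 6 (t=36: SET b = 11): {a=4, b=11, c=7, d=15}
  after event 7 (t=38: INC d by 4): {a=4, b=11, c=7, d=19}
  after event 8 (t=41: INC d by 2): {a=4, b=11, c=7, d=21}
  after event 9 (t=48: DEL d): {a=4, b=11, c=7}
  after event 10 (t=57: SET b = 4): {a=4, b=4, c=7}
  after event 11 (t=67: INC a by 13): {a=17, b=4, c=7}

Answer: {a=17, b=4, c=7}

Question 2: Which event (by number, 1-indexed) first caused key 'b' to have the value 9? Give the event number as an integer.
Looking for first event where b becomes 9:
  event 2: b (absent) -> 9  <-- first match

Answer: 2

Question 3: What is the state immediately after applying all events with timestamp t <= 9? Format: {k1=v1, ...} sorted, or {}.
Answer: {c=5}

Derivation:
Apply events with t <= 9 (1 events):
  after event 1 (t=5: INC c by 5): {c=5}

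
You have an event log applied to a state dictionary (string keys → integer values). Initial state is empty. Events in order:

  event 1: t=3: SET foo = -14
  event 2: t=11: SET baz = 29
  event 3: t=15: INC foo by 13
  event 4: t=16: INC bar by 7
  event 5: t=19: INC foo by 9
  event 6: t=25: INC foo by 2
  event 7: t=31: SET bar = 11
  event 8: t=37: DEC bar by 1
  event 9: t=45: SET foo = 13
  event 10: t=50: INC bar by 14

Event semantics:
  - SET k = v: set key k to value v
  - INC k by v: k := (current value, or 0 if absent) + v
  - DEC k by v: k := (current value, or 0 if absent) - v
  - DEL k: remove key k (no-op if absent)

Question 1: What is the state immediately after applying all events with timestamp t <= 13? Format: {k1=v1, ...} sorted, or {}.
Answer: {baz=29, foo=-14}

Derivation:
Apply events with t <= 13 (2 events):
  after event 1 (t=3: SET foo = -14): {foo=-14}
  after event 2 (t=11: SET baz = 29): {baz=29, foo=-14}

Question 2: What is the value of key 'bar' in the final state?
Answer: 24

Derivation:
Track key 'bar' through all 10 events:
  event 1 (t=3: SET foo = -14): bar unchanged
  event 2 (t=11: SET baz = 29): bar unchanged
  event 3 (t=15: INC foo by 13): bar unchanged
  event 4 (t=16: INC bar by 7): bar (absent) -> 7
  event 5 (t=19: INC foo by 9): bar unchanged
  event 6 (t=25: INC foo by 2): bar unchanged
  event 7 (t=31: SET bar = 11): bar 7 -> 11
  event 8 (t=37: DEC bar by 1): bar 11 -> 10
  event 9 (t=45: SET foo = 13): bar unchanged
  event 10 (t=50: INC bar by 14): bar 10 -> 24
Final: bar = 24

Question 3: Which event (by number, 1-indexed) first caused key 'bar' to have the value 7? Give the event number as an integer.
Looking for first event where bar becomes 7:
  event 4: bar (absent) -> 7  <-- first match

Answer: 4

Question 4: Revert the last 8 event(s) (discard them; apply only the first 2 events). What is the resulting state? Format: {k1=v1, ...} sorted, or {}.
Answer: {baz=29, foo=-14}

Derivation:
Keep first 2 events (discard last 8):
  after event 1 (t=3: SET foo = -14): {foo=-14}
  after event 2 (t=11: SET baz = 29): {baz=29, foo=-14}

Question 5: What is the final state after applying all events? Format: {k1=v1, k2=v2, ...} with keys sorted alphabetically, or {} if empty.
Answer: {bar=24, baz=29, foo=13}

Derivation:
  after event 1 (t=3: SET foo = -14): {foo=-14}
  after event 2 (t=11: SET baz = 29): {baz=29, foo=-14}
  after event 3 (t=15: INC foo by 13): {baz=29, foo=-1}
  after event 4 (t=16: INC bar by 7): {bar=7, baz=29, foo=-1}
  after event 5 (t=19: INC foo by 9): {bar=7, baz=29, foo=8}
  after event 6 (t=25: INC foo by 2): {bar=7, baz=29, foo=10}
  after event 7 (t=31: SET bar = 11): {bar=11, baz=29, foo=10}
  after event 8 (t=37: DEC bar by 1): {bar=10, baz=29, foo=10}
  after event 9 (t=45: SET foo = 13): {bar=10, baz=29, foo=13}
  after event 10 (t=50: INC bar by 14): {bar=24, baz=29, foo=13}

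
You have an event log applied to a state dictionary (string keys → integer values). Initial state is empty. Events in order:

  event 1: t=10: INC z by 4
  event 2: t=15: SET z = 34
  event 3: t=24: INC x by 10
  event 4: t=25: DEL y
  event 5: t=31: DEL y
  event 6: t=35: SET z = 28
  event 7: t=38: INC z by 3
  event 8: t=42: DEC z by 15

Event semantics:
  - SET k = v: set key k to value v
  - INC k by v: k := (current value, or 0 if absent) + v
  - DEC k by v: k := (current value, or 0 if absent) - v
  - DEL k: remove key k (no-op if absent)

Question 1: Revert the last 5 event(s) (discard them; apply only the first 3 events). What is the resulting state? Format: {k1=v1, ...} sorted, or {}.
Answer: {x=10, z=34}

Derivation:
Keep first 3 events (discard last 5):
  after event 1 (t=10: INC z by 4): {z=4}
  after event 2 (t=15: SET z = 34): {z=34}
  after event 3 (t=24: INC x by 10): {x=10, z=34}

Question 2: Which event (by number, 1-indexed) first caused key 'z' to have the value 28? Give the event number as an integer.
Answer: 6

Derivation:
Looking for first event where z becomes 28:
  event 1: z = 4
  event 2: z = 34
  event 3: z = 34
  event 4: z = 34
  event 5: z = 34
  event 6: z 34 -> 28  <-- first match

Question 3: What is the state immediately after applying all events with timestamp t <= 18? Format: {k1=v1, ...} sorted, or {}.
Answer: {z=34}

Derivation:
Apply events with t <= 18 (2 events):
  after event 1 (t=10: INC z by 4): {z=4}
  after event 2 (t=15: SET z = 34): {z=34}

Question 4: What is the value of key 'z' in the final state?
Answer: 16

Derivation:
Track key 'z' through all 8 events:
  event 1 (t=10: INC z by 4): z (absent) -> 4
  event 2 (t=15: SET z = 34): z 4 -> 34
  event 3 (t=24: INC x by 10): z unchanged
  event 4 (t=25: DEL y): z unchanged
  event 5 (t=31: DEL y): z unchanged
  event 6 (t=35: SET z = 28): z 34 -> 28
  event 7 (t=38: INC z by 3): z 28 -> 31
  event 8 (t=42: DEC z by 15): z 31 -> 16
Final: z = 16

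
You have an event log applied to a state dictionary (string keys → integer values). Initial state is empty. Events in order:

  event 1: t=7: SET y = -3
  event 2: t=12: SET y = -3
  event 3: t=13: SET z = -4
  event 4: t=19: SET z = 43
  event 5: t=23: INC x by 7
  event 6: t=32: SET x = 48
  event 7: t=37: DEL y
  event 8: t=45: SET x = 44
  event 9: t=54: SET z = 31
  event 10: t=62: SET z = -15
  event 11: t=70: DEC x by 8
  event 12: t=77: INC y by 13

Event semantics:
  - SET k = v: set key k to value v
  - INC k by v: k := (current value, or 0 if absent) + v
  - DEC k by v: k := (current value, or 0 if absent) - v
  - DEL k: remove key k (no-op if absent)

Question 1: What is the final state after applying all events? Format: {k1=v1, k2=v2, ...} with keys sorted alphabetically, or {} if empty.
  after event 1 (t=7: SET y = -3): {y=-3}
  after event 2 (t=12: SET y = -3): {y=-3}
  after event 3 (t=13: SET z = -4): {y=-3, z=-4}
  after event 4 (t=19: SET z = 43): {y=-3, z=43}
  after event 5 (t=23: INC x by 7): {x=7, y=-3, z=43}
  after event 6 (t=32: SET x = 48): {x=48, y=-3, z=43}
  after event 7 (t=37: DEL y): {x=48, z=43}
  after event 8 (t=45: SET x = 44): {x=44, z=43}
  after event 9 (t=54: SET z = 31): {x=44, z=31}
  after event 10 (t=62: SET z = -15): {x=44, z=-15}
  after event 11 (t=70: DEC x by 8): {x=36, z=-15}
  after event 12 (t=77: INC y by 13): {x=36, y=13, z=-15}

Answer: {x=36, y=13, z=-15}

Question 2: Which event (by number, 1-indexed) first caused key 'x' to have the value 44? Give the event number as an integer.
Answer: 8

Derivation:
Looking for first event where x becomes 44:
  event 5: x = 7
  event 6: x = 48
  event 7: x = 48
  event 8: x 48 -> 44  <-- first match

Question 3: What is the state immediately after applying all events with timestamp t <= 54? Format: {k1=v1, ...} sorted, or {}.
Answer: {x=44, z=31}

Derivation:
Apply events with t <= 54 (9 events):
  after event 1 (t=7: SET y = -3): {y=-3}
  after event 2 (t=12: SET y = -3): {y=-3}
  after event 3 (t=13: SET z = -4): {y=-3, z=-4}
  after event 4 (t=19: SET z = 43): {y=-3, z=43}
  after event 5 (t=23: INC x by 7): {x=7, y=-3, z=43}
  after event 6 (t=32: SET x = 48): {x=48, y=-3, z=43}
  after event 7 (t=37: DEL y): {x=48, z=43}
  after event 8 (t=45: SET x = 44): {x=44, z=43}
  after event 9 (t=54: SET z = 31): {x=44, z=31}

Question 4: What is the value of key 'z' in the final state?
Track key 'z' through all 12 events:
  event 1 (t=7: SET y = -3): z unchanged
  event 2 (t=12: SET y = -3): z unchanged
  event 3 (t=13: SET z = -4): z (absent) -> -4
  event 4 (t=19: SET z = 43): z -4 -> 43
  event 5 (t=23: INC x by 7): z unchanged
  event 6 (t=32: SET x = 48): z unchanged
  event 7 (t=37: DEL y): z unchanged
  event 8 (t=45: SET x = 44): z unchanged
  event 9 (t=54: SET z = 31): z 43 -> 31
  event 10 (t=62: SET z = -15): z 31 -> -15
  event 11 (t=70: DEC x by 8): z unchanged
  event 12 (t=77: INC y by 13): z unchanged
Final: z = -15

Answer: -15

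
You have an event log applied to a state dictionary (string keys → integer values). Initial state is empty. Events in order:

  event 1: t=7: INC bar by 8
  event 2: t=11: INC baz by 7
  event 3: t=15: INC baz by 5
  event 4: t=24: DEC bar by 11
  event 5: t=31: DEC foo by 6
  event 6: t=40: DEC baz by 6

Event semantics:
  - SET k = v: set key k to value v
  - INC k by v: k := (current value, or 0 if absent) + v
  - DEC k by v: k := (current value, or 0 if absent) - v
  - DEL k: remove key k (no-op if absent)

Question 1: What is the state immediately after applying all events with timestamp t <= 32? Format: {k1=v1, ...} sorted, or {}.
Apply events with t <= 32 (5 events):
  after event 1 (t=7: INC bar by 8): {bar=8}
  after event 2 (t=11: INC baz by 7): {bar=8, baz=7}
  after event 3 (t=15: INC baz by 5): {bar=8, baz=12}
  after event 4 (t=24: DEC bar by 11): {bar=-3, baz=12}
  after event 5 (t=31: DEC foo by 6): {bar=-3, baz=12, foo=-6}

Answer: {bar=-3, baz=12, foo=-6}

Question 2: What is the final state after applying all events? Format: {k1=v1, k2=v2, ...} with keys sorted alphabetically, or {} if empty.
Answer: {bar=-3, baz=6, foo=-6}

Derivation:
  after event 1 (t=7: INC bar by 8): {bar=8}
  after event 2 (t=11: INC baz by 7): {bar=8, baz=7}
  after event 3 (t=15: INC baz by 5): {bar=8, baz=12}
  after event 4 (t=24: DEC bar by 11): {bar=-3, baz=12}
  after event 5 (t=31: DEC foo by 6): {bar=-3, baz=12, foo=-6}
  after event 6 (t=40: DEC baz by 6): {bar=-3, baz=6, foo=-6}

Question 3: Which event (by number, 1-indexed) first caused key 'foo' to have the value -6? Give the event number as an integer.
Looking for first event where foo becomes -6:
  event 5: foo (absent) -> -6  <-- first match

Answer: 5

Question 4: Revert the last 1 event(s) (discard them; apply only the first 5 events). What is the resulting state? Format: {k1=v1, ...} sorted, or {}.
Answer: {bar=-3, baz=12, foo=-6}

Derivation:
Keep first 5 events (discard last 1):
  after event 1 (t=7: INC bar by 8): {bar=8}
  after event 2 (t=11: INC baz by 7): {bar=8, baz=7}
  after event 3 (t=15: INC baz by 5): {bar=8, baz=12}
  after event 4 (t=24: DEC bar by 11): {bar=-3, baz=12}
  after event 5 (t=31: DEC foo by 6): {bar=-3, baz=12, foo=-6}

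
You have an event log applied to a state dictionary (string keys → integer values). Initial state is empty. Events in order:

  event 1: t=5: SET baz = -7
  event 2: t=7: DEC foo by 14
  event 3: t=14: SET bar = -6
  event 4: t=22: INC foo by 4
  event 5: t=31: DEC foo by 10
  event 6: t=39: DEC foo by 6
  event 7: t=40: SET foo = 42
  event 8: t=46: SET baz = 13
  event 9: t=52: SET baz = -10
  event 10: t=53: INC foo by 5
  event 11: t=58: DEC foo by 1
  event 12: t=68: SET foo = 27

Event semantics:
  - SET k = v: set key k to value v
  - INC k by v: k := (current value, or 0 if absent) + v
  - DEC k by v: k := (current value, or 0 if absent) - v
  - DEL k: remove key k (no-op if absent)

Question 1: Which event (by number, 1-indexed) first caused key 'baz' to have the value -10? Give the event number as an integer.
Looking for first event where baz becomes -10:
  event 1: baz = -7
  event 2: baz = -7
  event 3: baz = -7
  event 4: baz = -7
  event 5: baz = -7
  event 6: baz = -7
  event 7: baz = -7
  event 8: baz = 13
  event 9: baz 13 -> -10  <-- first match

Answer: 9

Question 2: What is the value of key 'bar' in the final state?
Answer: -6

Derivation:
Track key 'bar' through all 12 events:
  event 1 (t=5: SET baz = -7): bar unchanged
  event 2 (t=7: DEC foo by 14): bar unchanged
  event 3 (t=14: SET bar = -6): bar (absent) -> -6
  event 4 (t=22: INC foo by 4): bar unchanged
  event 5 (t=31: DEC foo by 10): bar unchanged
  event 6 (t=39: DEC foo by 6): bar unchanged
  event 7 (t=40: SET foo = 42): bar unchanged
  event 8 (t=46: SET baz = 13): bar unchanged
  event 9 (t=52: SET baz = -10): bar unchanged
  event 10 (t=53: INC foo by 5): bar unchanged
  event 11 (t=58: DEC foo by 1): bar unchanged
  event 12 (t=68: SET foo = 27): bar unchanged
Final: bar = -6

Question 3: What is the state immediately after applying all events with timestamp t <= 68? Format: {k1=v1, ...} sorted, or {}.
Answer: {bar=-6, baz=-10, foo=27}

Derivation:
Apply events with t <= 68 (12 events):
  after event 1 (t=5: SET baz = -7): {baz=-7}
  after event 2 (t=7: DEC foo by 14): {baz=-7, foo=-14}
  after event 3 (t=14: SET bar = -6): {bar=-6, baz=-7, foo=-14}
  after event 4 (t=22: INC foo by 4): {bar=-6, baz=-7, foo=-10}
  after event 5 (t=31: DEC foo by 10): {bar=-6, baz=-7, foo=-20}
  after event 6 (t=39: DEC foo by 6): {bar=-6, baz=-7, foo=-26}
  after event 7 (t=40: SET foo = 42): {bar=-6, baz=-7, foo=42}
  after event 8 (t=46: SET baz = 13): {bar=-6, baz=13, foo=42}
  after event 9 (t=52: SET baz = -10): {bar=-6, baz=-10, foo=42}
  after event 10 (t=53: INC foo by 5): {bar=-6, baz=-10, foo=47}
  after event 11 (t=58: DEC foo by 1): {bar=-6, baz=-10, foo=46}
  after event 12 (t=68: SET foo = 27): {bar=-6, baz=-10, foo=27}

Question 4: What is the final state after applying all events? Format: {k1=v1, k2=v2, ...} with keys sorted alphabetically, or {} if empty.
  after event 1 (t=5: SET baz = -7): {baz=-7}
  after event 2 (t=7: DEC foo by 14): {baz=-7, foo=-14}
  after event 3 (t=14: SET bar = -6): {bar=-6, baz=-7, foo=-14}
  after event 4 (t=22: INC foo by 4): {bar=-6, baz=-7, foo=-10}
  after event 5 (t=31: DEC foo by 10): {bar=-6, baz=-7, foo=-20}
  after event 6 (t=39: DEC foo by 6): {bar=-6, baz=-7, foo=-26}
  after event 7 (t=40: SET foo = 42): {bar=-6, baz=-7, foo=42}
  after event 8 (t=46: SET baz = 13): {bar=-6, baz=13, foo=42}
  after event 9 (t=52: SET baz = -10): {bar=-6, baz=-10, foo=42}
  after event 10 (t=53: INC foo by 5): {bar=-6, baz=-10, foo=47}
  after event 11 (t=58: DEC foo by 1): {bar=-6, baz=-10, foo=46}
  after event 12 (t=68: SET foo = 27): {bar=-6, baz=-10, foo=27}

Answer: {bar=-6, baz=-10, foo=27}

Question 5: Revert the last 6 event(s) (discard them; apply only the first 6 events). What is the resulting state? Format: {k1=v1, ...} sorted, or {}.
Keep first 6 events (discard last 6):
  after event 1 (t=5: SET baz = -7): {baz=-7}
  after event 2 (t=7: DEC foo by 14): {baz=-7, foo=-14}
  after event 3 (t=14: SET bar = -6): {bar=-6, baz=-7, foo=-14}
  after event 4 (t=22: INC foo by 4): {bar=-6, baz=-7, foo=-10}
  after event 5 (t=31: DEC foo by 10): {bar=-6, baz=-7, foo=-20}
  after event 6 (t=39: DEC foo by 6): {bar=-6, baz=-7, foo=-26}

Answer: {bar=-6, baz=-7, foo=-26}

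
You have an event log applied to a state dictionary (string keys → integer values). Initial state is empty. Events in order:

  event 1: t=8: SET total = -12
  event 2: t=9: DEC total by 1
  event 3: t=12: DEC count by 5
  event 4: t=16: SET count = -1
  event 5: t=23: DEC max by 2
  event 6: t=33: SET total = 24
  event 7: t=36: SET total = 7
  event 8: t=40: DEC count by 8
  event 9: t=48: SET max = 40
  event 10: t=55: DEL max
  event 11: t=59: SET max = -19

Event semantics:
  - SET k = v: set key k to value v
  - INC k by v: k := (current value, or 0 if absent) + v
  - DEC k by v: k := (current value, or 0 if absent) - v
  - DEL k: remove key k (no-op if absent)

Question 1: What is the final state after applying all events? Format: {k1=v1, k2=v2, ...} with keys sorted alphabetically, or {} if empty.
  after event 1 (t=8: SET total = -12): {total=-12}
  after event 2 (t=9: DEC total by 1): {total=-13}
  after event 3 (t=12: DEC count by 5): {count=-5, total=-13}
  after event 4 (t=16: SET count = -1): {count=-1, total=-13}
  after event 5 (t=23: DEC max by 2): {count=-1, max=-2, total=-13}
  after event 6 (t=33: SET total = 24): {count=-1, max=-2, total=24}
  after event 7 (t=36: SET total = 7): {count=-1, max=-2, total=7}
  after event 8 (t=40: DEC count by 8): {count=-9, max=-2, total=7}
  after event 9 (t=48: SET max = 40): {count=-9, max=40, total=7}
  after event 10 (t=55: DEL max): {count=-9, total=7}
  after event 11 (t=59: SET max = -19): {count=-9, max=-19, total=7}

Answer: {count=-9, max=-19, total=7}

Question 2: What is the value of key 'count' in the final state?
Answer: -9

Derivation:
Track key 'count' through all 11 events:
  event 1 (t=8: SET total = -12): count unchanged
  event 2 (t=9: DEC total by 1): count unchanged
  event 3 (t=12: DEC count by 5): count (absent) -> -5
  event 4 (t=16: SET count = -1): count -5 -> -1
  event 5 (t=23: DEC max by 2): count unchanged
  event 6 (t=33: SET total = 24): count unchanged
  event 7 (t=36: SET total = 7): count unchanged
  event 8 (t=40: DEC count by 8): count -1 -> -9
  event 9 (t=48: SET max = 40): count unchanged
  event 10 (t=55: DEL max): count unchanged
  event 11 (t=59: SET max = -19): count unchanged
Final: count = -9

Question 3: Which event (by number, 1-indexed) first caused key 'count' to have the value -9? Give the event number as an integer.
Answer: 8

Derivation:
Looking for first event where count becomes -9:
  event 3: count = -5
  event 4: count = -1
  event 5: count = -1
  event 6: count = -1
  event 7: count = -1
  event 8: count -1 -> -9  <-- first match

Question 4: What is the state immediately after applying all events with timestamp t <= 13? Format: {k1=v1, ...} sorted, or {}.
Answer: {count=-5, total=-13}

Derivation:
Apply events with t <= 13 (3 events):
  after event 1 (t=8: SET total = -12): {total=-12}
  after event 2 (t=9: DEC total by 1): {total=-13}
  after event 3 (t=12: DEC count by 5): {count=-5, total=-13}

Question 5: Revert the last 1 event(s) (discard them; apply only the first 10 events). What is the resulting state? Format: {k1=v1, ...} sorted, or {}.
Answer: {count=-9, total=7}

Derivation:
Keep first 10 events (discard last 1):
  after event 1 (t=8: SET total = -12): {total=-12}
  after event 2 (t=9: DEC total by 1): {total=-13}
  after event 3 (t=12: DEC count by 5): {count=-5, total=-13}
  after event 4 (t=16: SET count = -1): {count=-1, total=-13}
  after event 5 (t=23: DEC max by 2): {count=-1, max=-2, total=-13}
  after event 6 (t=33: SET total = 24): {count=-1, max=-2, total=24}
  after event 7 (t=36: SET total = 7): {count=-1, max=-2, total=7}
  after event 8 (t=40: DEC count by 8): {count=-9, max=-2, total=7}
  after event 9 (t=48: SET max = 40): {count=-9, max=40, total=7}
  after event 10 (t=55: DEL max): {count=-9, total=7}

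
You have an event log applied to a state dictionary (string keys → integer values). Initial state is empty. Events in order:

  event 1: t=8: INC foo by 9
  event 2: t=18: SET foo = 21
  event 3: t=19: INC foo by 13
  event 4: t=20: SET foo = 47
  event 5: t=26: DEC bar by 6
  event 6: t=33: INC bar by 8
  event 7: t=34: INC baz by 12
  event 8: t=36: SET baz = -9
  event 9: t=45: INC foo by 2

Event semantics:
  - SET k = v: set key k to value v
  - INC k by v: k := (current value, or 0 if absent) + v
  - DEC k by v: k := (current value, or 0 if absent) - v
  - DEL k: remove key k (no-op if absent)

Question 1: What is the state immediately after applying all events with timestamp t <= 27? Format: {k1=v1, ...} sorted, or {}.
Answer: {bar=-6, foo=47}

Derivation:
Apply events with t <= 27 (5 events):
  after event 1 (t=8: INC foo by 9): {foo=9}
  after event 2 (t=18: SET foo = 21): {foo=21}
  after event 3 (t=19: INC foo by 13): {foo=34}
  after event 4 (t=20: SET foo = 47): {foo=47}
  after event 5 (t=26: DEC bar by 6): {bar=-6, foo=47}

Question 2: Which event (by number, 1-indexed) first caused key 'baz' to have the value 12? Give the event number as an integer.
Looking for first event where baz becomes 12:
  event 7: baz (absent) -> 12  <-- first match

Answer: 7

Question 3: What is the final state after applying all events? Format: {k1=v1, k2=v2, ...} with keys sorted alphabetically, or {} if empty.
Answer: {bar=2, baz=-9, foo=49}

Derivation:
  after event 1 (t=8: INC foo by 9): {foo=9}
  after event 2 (t=18: SET foo = 21): {foo=21}
  after event 3 (t=19: INC foo by 13): {foo=34}
  after event 4 (t=20: SET foo = 47): {foo=47}
  after event 5 (t=26: DEC bar by 6): {bar=-6, foo=47}
  after event 6 (t=33: INC bar by 8): {bar=2, foo=47}
  after event 7 (t=34: INC baz by 12): {bar=2, baz=12, foo=47}
  after event 8 (t=36: SET baz = -9): {bar=2, baz=-9, foo=47}
  after event 9 (t=45: INC foo by 2): {bar=2, baz=-9, foo=49}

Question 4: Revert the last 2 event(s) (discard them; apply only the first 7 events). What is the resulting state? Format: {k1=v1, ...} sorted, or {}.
Answer: {bar=2, baz=12, foo=47}

Derivation:
Keep first 7 events (discard last 2):
  after event 1 (t=8: INC foo by 9): {foo=9}
  after event 2 (t=18: SET foo = 21): {foo=21}
  after event 3 (t=19: INC foo by 13): {foo=34}
  after event 4 (t=20: SET foo = 47): {foo=47}
  after event 5 (t=26: DEC bar by 6): {bar=-6, foo=47}
  after event 6 (t=33: INC bar by 8): {bar=2, foo=47}
  after event 7 (t=34: INC baz by 12): {bar=2, baz=12, foo=47}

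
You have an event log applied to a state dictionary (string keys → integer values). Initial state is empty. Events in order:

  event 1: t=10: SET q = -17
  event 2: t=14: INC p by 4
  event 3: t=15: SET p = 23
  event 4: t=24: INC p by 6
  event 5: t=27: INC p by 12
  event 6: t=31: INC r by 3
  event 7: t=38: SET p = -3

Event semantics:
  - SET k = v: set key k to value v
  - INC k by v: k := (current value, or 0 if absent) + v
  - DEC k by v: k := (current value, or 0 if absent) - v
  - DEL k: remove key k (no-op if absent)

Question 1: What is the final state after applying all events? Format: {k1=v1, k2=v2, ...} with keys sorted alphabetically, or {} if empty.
  after event 1 (t=10: SET q = -17): {q=-17}
  after event 2 (t=14: INC p by 4): {p=4, q=-17}
  after event 3 (t=15: SET p = 23): {p=23, q=-17}
  after event 4 (t=24: INC p by 6): {p=29, q=-17}
  after event 5 (t=27: INC p by 12): {p=41, q=-17}
  after event 6 (t=31: INC r by 3): {p=41, q=-17, r=3}
  after event 7 (t=38: SET p = -3): {p=-3, q=-17, r=3}

Answer: {p=-3, q=-17, r=3}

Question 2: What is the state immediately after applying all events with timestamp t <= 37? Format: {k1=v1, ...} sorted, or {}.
Answer: {p=41, q=-17, r=3}

Derivation:
Apply events with t <= 37 (6 events):
  after event 1 (t=10: SET q = -17): {q=-17}
  after event 2 (t=14: INC p by 4): {p=4, q=-17}
  after event 3 (t=15: SET p = 23): {p=23, q=-17}
  after event 4 (t=24: INC p by 6): {p=29, q=-17}
  after event 5 (t=27: INC p by 12): {p=41, q=-17}
  after event 6 (t=31: INC r by 3): {p=41, q=-17, r=3}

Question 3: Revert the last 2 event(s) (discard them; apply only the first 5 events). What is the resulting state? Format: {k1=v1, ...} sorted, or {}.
Keep first 5 events (discard last 2):
  after event 1 (t=10: SET q = -17): {q=-17}
  after event 2 (t=14: INC p by 4): {p=4, q=-17}
  after event 3 (t=15: SET p = 23): {p=23, q=-17}
  after event 4 (t=24: INC p by 6): {p=29, q=-17}
  after event 5 (t=27: INC p by 12): {p=41, q=-17}

Answer: {p=41, q=-17}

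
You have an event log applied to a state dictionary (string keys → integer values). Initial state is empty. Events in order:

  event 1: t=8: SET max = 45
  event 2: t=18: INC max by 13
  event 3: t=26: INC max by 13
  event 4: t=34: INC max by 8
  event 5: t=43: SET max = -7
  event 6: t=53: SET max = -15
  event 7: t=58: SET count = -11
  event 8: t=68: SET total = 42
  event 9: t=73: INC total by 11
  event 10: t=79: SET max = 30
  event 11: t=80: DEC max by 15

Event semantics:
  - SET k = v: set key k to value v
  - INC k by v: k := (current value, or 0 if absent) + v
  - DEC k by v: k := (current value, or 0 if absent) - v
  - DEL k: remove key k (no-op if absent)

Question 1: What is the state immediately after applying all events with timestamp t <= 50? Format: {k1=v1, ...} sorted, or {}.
Answer: {max=-7}

Derivation:
Apply events with t <= 50 (5 events):
  after event 1 (t=8: SET max = 45): {max=45}
  after event 2 (t=18: INC max by 13): {max=58}
  after event 3 (t=26: INC max by 13): {max=71}
  after event 4 (t=34: INC max by 8): {max=79}
  after event 5 (t=43: SET max = -7): {max=-7}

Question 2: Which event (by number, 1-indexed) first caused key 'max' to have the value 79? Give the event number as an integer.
Looking for first event where max becomes 79:
  event 1: max = 45
  event 2: max = 58
  event 3: max = 71
  event 4: max 71 -> 79  <-- first match

Answer: 4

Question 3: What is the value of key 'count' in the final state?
Answer: -11

Derivation:
Track key 'count' through all 11 events:
  event 1 (t=8: SET max = 45): count unchanged
  event 2 (t=18: INC max by 13): count unchanged
  event 3 (t=26: INC max by 13): count unchanged
  event 4 (t=34: INC max by 8): count unchanged
  event 5 (t=43: SET max = -7): count unchanged
  event 6 (t=53: SET max = -15): count unchanged
  event 7 (t=58: SET count = -11): count (absent) -> -11
  event 8 (t=68: SET total = 42): count unchanged
  event 9 (t=73: INC total by 11): count unchanged
  event 10 (t=79: SET max = 30): count unchanged
  event 11 (t=80: DEC max by 15): count unchanged
Final: count = -11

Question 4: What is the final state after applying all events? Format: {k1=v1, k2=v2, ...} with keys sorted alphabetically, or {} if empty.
Answer: {count=-11, max=15, total=53}

Derivation:
  after event 1 (t=8: SET max = 45): {max=45}
  after event 2 (t=18: INC max by 13): {max=58}
  after event 3 (t=26: INC max by 13): {max=71}
  after event 4 (t=34: INC max by 8): {max=79}
  after event 5 (t=43: SET max = -7): {max=-7}
  after event 6 (t=53: SET max = -15): {max=-15}
  after event 7 (t=58: SET count = -11): {count=-11, max=-15}
  after event 8 (t=68: SET total = 42): {count=-11, max=-15, total=42}
  after event 9 (t=73: INC total by 11): {count=-11, max=-15, total=53}
  after event 10 (t=79: SET max = 30): {count=-11, max=30, total=53}
  after event 11 (t=80: DEC max by 15): {count=-11, max=15, total=53}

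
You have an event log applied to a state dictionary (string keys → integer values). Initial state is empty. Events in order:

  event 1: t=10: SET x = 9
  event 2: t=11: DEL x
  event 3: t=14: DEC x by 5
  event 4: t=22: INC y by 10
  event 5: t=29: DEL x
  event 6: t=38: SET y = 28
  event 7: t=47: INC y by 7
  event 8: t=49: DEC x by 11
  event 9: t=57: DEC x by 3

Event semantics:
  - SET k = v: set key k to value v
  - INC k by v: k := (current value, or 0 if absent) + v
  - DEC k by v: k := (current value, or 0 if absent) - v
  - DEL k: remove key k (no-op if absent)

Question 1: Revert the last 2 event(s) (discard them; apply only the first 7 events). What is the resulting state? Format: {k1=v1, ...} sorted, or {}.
Keep first 7 events (discard last 2):
  after event 1 (t=10: SET x = 9): {x=9}
  after event 2 (t=11: DEL x): {}
  after event 3 (t=14: DEC x by 5): {x=-5}
  after event 4 (t=22: INC y by 10): {x=-5, y=10}
  after event 5 (t=29: DEL x): {y=10}
  after event 6 (t=38: SET y = 28): {y=28}
  after event 7 (t=47: INC y by 7): {y=35}

Answer: {y=35}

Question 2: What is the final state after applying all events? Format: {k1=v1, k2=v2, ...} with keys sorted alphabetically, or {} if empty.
  after event 1 (t=10: SET x = 9): {x=9}
  after event 2 (t=11: DEL x): {}
  after event 3 (t=14: DEC x by 5): {x=-5}
  after event 4 (t=22: INC y by 10): {x=-5, y=10}
  after event 5 (t=29: DEL x): {y=10}
  after event 6 (t=38: SET y = 28): {y=28}
  after event 7 (t=47: INC y by 7): {y=35}
  after event 8 (t=49: DEC x by 11): {x=-11, y=35}
  after event 9 (t=57: DEC x by 3): {x=-14, y=35}

Answer: {x=-14, y=35}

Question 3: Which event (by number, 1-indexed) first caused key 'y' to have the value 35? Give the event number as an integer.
Looking for first event where y becomes 35:
  event 4: y = 10
  event 5: y = 10
  event 6: y = 28
  event 7: y 28 -> 35  <-- first match

Answer: 7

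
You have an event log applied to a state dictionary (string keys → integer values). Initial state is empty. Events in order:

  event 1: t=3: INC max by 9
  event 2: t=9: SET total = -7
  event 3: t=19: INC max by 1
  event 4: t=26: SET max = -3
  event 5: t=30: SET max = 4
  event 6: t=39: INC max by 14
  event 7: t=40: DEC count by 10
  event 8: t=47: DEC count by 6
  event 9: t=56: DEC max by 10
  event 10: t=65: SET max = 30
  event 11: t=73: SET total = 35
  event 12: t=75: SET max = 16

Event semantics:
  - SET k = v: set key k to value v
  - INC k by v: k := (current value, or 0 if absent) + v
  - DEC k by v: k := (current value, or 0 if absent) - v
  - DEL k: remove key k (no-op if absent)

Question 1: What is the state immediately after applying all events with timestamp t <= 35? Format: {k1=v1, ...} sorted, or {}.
Apply events with t <= 35 (5 events):
  after event 1 (t=3: INC max by 9): {max=9}
  after event 2 (t=9: SET total = -7): {max=9, total=-7}
  after event 3 (t=19: INC max by 1): {max=10, total=-7}
  after event 4 (t=26: SET max = -3): {max=-3, total=-7}
  after event 5 (t=30: SET max = 4): {max=4, total=-7}

Answer: {max=4, total=-7}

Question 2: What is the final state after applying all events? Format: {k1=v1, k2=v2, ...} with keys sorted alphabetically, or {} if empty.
Answer: {count=-16, max=16, total=35}

Derivation:
  after event 1 (t=3: INC max by 9): {max=9}
  after event 2 (t=9: SET total = -7): {max=9, total=-7}
  after event 3 (t=19: INC max by 1): {max=10, total=-7}
  after event 4 (t=26: SET max = -3): {max=-3, total=-7}
  after event 5 (t=30: SET max = 4): {max=4, total=-7}
  after event 6 (t=39: INC max by 14): {max=18, total=-7}
  after event 7 (t=40: DEC count by 10): {count=-10, max=18, total=-7}
  after event 8 (t=47: DEC count by 6): {count=-16, max=18, total=-7}
  after event 9 (t=56: DEC max by 10): {count=-16, max=8, total=-7}
  after event 10 (t=65: SET max = 30): {count=-16, max=30, total=-7}
  after event 11 (t=73: SET total = 35): {count=-16, max=30, total=35}
  after event 12 (t=75: SET max = 16): {count=-16, max=16, total=35}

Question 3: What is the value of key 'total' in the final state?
Track key 'total' through all 12 events:
  event 1 (t=3: INC max by 9): total unchanged
  event 2 (t=9: SET total = -7): total (absent) -> -7
  event 3 (t=19: INC max by 1): total unchanged
  event 4 (t=26: SET max = -3): total unchanged
  event 5 (t=30: SET max = 4): total unchanged
  event 6 (t=39: INC max by 14): total unchanged
  event 7 (t=40: DEC count by 10): total unchanged
  event 8 (t=47: DEC count by 6): total unchanged
  event 9 (t=56: DEC max by 10): total unchanged
  event 10 (t=65: SET max = 30): total unchanged
  event 11 (t=73: SET total = 35): total -7 -> 35
  event 12 (t=75: SET max = 16): total unchanged
Final: total = 35

Answer: 35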